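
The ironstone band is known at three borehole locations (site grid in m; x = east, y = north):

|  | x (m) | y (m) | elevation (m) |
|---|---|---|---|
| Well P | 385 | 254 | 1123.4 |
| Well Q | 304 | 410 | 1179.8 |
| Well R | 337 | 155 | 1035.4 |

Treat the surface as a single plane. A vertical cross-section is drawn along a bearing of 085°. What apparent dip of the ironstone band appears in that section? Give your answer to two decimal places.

30.05°

Two edge vectors: Well P→Well Q = (-81, 156, 56.4), Well P→Well R = (-48, -99, -88).
Normal n = (Well P→Well Q) × (Well P→Well R) = (-8144.4, -9835.2, 15507).
So ∂z/∂x = −n_x/n_z = 0.52521 and ∂z/∂y = −n_y/n_z = 0.63424.
Unit vector along 085° is (sin 85°, cos 85°) = (0.9962, 0.0872).
Slope in that direction = a·(0.9962) + b·(0.0872) = 0.57849.
Apparent dip = arctan|0.57849| = 30.05° (true dip is 39.5°, so apparent ≤ true as expected).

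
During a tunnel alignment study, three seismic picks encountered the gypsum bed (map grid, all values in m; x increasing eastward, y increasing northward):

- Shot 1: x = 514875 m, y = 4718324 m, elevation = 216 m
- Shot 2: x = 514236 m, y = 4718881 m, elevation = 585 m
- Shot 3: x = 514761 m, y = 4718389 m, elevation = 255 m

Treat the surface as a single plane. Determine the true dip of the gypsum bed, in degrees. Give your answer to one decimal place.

38.2°

Two edge vectors: Shot 1→Shot 2 = (-639, 557, 369), Shot 1→Shot 3 = (-114, 65, 39).
Normal n = (Shot 1→Shot 2) × (Shot 1→Shot 3) = (-2262, -17145, 21963).
So ∂z/∂x = −n_x/n_z = 0.10299 and ∂z/∂y = −n_y/n_z = 0.78063.
Gradient magnitude |∇z| = √(a² + b²) = √(0.01061 + 0.60938) = 0.78740.
True dip = arctan(0.78740) = 38.2°, dipping toward S (azimuth ≈ 188°).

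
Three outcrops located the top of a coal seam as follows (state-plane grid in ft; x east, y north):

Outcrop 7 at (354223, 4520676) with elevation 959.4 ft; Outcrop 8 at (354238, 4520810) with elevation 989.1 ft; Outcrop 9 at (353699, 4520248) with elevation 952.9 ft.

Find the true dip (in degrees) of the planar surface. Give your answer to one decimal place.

17.0°

Let the plane be z = a·x + b·y + c.
Outcrop 8−Outcrop 7: 15a + 134b = 29.7;  Outcrop 9−Outcrop 7: −524a − 428b = −6.5.
Solving gives a = −0.18560, b = 0.24242.
Gradient magnitude |∇z| = √(a² + b²) = √(0.03445 + 0.05877) = 0.30531.
True dip = arctan(0.30531) = 17.0°, dipping toward SE (azimuth ≈ 143°).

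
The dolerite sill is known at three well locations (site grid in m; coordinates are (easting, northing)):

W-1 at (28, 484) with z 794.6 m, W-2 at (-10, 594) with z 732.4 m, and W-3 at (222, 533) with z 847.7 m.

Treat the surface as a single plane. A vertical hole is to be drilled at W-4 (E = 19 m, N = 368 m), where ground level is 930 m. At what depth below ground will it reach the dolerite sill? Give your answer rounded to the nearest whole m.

Let the plane be z = a·E + b·N + c.
W-2−W-1: −38a + 110b = −62.2;  W-3−W-1: 194a + 49b = 53.1.
Solving gives a = 0.38310, b = −0.43311.
Then c = 794.6 − a·28 − b·484 = 993.50.
At (19, 368): z_contact = 7.3 − 159.4 + 993.50 = 841.4 m.
Depth below ground = 930 − 841.4 = 89 m.

89 m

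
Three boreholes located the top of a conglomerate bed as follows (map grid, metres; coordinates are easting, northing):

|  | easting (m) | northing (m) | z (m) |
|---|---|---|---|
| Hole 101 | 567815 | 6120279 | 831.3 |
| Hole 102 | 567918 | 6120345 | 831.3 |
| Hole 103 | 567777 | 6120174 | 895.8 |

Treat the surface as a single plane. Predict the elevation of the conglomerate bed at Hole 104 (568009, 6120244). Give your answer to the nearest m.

959 m

Let the plane be z = a·easting + b·northing + c.
Hole 102−Hole 101: 103a + 66b = 0;  Hole 103−Hole 101: −38a − 105b = 64.5.
Solving gives a = 0.51245937, b = −0.79974720.
Then c = 831.3 − a·567815 − b·6120279 = 4604525.18.
At (568009, 6120244): z = 291081.5 − 4894648.0 + 4604525.18 = 958.7 m.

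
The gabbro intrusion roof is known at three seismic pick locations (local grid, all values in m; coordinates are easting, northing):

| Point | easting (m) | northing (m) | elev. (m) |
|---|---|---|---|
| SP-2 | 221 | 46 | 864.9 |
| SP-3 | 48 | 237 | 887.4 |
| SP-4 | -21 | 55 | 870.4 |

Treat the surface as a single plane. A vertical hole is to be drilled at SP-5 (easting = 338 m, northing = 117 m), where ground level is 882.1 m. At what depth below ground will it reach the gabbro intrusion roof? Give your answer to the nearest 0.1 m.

12.3 m

Two edge vectors: SP-2→SP-3 = (-173, 191, 22.5), SP-2→SP-4 = (-242, 9, 5.5).
Normal n = (SP-2→SP-3) × (SP-2→SP-4) = (848, -4493.5, 44665).
So ∂z/∂easting = −n_x/n_z = −0.01899 and ∂z/∂northing = −n_y/n_z = 0.10060.
Intercept c from SP-2: 864.9 + 4.20 − 4.63 = 864.47.
At (338, 117): z_contact = −6.42 + 11.77 + 864.47 = 869.82 m.
Depth below ground = 882.1 − 869.82 = 12.3 m.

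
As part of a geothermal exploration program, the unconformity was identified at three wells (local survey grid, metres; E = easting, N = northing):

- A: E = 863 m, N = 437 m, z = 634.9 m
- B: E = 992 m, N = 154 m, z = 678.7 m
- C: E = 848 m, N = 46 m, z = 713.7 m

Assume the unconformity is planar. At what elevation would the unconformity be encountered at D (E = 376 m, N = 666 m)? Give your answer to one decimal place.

635.7 m

Two edge vectors: A→B = (129, -283, 43.8), A→C = (-15, -391, 78.8).
Normal n = (A→B) × (A→C) = (-5174.6, -10822.2, -54684).
So ∂z/∂E = −n_x/n_z = −0.09463 and ∂z/∂N = −n_y/n_z = −0.19790.
Intercept c from A: 634.9 + 81.66 + 86.48 = 803.05.
At (376, 666): z = −35.6 − 131.8 + 803.05 = 635.7 m.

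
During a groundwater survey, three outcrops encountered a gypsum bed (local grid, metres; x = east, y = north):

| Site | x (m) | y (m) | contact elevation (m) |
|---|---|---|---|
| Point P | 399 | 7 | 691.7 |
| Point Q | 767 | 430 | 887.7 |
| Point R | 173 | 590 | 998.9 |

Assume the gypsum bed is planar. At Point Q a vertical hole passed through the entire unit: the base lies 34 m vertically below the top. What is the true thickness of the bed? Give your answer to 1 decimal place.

Two edge vectors: Point P→Point Q = (368, 423, 196), Point P→Point R = (-226, 583, 307.2).
Normal n = (Point P→Point Q) × (Point P→Point R) = (15677.6, -157345.6, 310142).
So ∂z/∂x = −n_x/n_z = −0.05055 and ∂z/∂y = −n_y/n_z = 0.50733.
|∇z| = √(a²+b²) = 0.50985, so dip δ = arctan(0.50985) = 27.01°.
True thickness = vertical thickness × cos δ = 34 × cos 27.01° = 30.3 m.

30.3 m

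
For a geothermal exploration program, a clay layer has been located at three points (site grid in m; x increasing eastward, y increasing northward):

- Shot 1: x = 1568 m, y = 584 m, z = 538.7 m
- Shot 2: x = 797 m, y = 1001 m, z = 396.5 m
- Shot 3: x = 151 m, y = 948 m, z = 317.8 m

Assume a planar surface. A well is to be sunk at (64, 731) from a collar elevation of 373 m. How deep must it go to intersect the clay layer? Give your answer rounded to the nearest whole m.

Two edge vectors: Shot 1→Shot 2 = (-771, 417, -142.2), Shot 1→Shot 3 = (-1417, 364, -220.9).
Normal n = (Shot 1→Shot 2) × (Shot 1→Shot 3) = (-40354.5, 31183.5, 310245).
So ∂z/∂x = −n_x/n_z = 0.13007 and ∂z/∂y = −n_y/n_z = −0.10051.
Intercept c from Shot 1: 538.7 − 203.95 + 58.70 = 393.44.
At (64, 731): z_contact = 8.3 − 73.5 + 393.44 = 328.3 m.
Depth below ground = 373 − 328.3 = 45 m.

45 m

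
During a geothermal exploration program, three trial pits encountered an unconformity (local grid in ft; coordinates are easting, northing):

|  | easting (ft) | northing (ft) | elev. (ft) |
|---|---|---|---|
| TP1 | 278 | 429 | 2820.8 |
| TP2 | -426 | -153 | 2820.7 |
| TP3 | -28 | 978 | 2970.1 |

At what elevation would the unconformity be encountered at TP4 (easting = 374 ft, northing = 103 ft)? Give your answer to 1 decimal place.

2745.3 ft

Two edge vectors: TP1→TP2 = (-704, -582, -0.1), TP1→TP3 = (-306, 549, 149.3).
Normal n = (TP1→TP2) × (TP1→TP3) = (-86837.7, 105137.8, -564588).
So ∂z/∂easting = −n_x/n_z = −0.15381 and ∂z/∂northing = −n_y/n_z = 0.18622.
Intercept c from TP1: 2820.8 + 42.76 − 79.89 = 2783.67.
At (374, 103): z = −57.5 + 19.2 + 2783.67 = 2745.3 ft.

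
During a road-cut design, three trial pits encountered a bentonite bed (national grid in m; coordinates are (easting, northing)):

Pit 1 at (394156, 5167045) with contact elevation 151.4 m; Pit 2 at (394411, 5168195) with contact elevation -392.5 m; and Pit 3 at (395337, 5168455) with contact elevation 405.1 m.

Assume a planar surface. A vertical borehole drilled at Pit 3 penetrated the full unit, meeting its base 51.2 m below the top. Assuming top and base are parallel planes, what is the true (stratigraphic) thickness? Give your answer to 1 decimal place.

Let the plane be z = a·E + b·N + c.
Pit 2−Pit 1: 255a + 1150b = −543.9;  Pit 3−Pit 1: 1181a + 1410b = 253.7.
Solving gives a = 1.06014, b = −0.70803.
|∇z| = √(a²+b²) = 1.27483, so dip δ = arctan(1.27483) = 51.89°.
True thickness = vertical thickness × cos δ = 51.2 × cos 51.89° = 31.6 m.

31.6 m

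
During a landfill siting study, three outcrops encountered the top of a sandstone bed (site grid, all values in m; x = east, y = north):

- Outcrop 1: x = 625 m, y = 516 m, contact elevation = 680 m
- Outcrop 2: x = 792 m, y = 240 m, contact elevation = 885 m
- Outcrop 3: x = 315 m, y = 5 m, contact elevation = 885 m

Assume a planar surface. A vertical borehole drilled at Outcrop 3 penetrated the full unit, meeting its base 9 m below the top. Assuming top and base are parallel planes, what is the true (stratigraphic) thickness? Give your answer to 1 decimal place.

Let the plane be z = a·x + b·y + c.
Outcrop 2−Outcrop 1: 167a − 276b = 205;  Outcrop 3−Outcrop 1: −310a − 511b = 205.
Solving gives a = 0.28189, b = −0.57219.
|∇z| = √(a²+b²) = 0.63786, so dip δ = arctan(0.63786) = 32.53°.
True thickness = vertical thickness × cos δ = 9 × cos 32.53° = 7.6 m.

7.6 m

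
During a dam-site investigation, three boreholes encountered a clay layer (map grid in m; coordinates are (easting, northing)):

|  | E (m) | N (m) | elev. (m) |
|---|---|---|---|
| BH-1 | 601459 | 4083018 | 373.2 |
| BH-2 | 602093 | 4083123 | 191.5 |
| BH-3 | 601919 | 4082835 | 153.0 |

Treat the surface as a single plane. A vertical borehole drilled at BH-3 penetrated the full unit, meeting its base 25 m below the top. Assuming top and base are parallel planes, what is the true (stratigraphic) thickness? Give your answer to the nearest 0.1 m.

22.5 m

Two edge vectors: BH-1→BH-2 = (634, 105, -181.7), BH-1→BH-3 = (460, -183, -220.2).
Normal n = (BH-1→BH-2) × (BH-1→BH-3) = (-56372.1, 56024.8, -164322).
So ∂z/∂E = −n_x/n_z = −0.34306 and ∂z/∂N = −n_y/n_z = 0.34095.
|∇z| = √(a²+b²) = 0.48367, so dip δ = arctan(0.48367) = 25.81°.
True thickness = vertical thickness × cos δ = 25 × cos 25.81° = 22.5 m.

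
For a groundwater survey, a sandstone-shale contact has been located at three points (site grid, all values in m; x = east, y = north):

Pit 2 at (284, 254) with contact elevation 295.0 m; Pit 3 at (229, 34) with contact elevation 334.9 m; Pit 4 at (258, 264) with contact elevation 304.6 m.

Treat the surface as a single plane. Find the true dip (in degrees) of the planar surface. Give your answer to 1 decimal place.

22.2°

Two edge vectors: Pit 2→Pit 3 = (-55, -220, 39.9), Pit 2→Pit 4 = (-26, 10, 9.6).
Normal n = (Pit 2→Pit 3) × (Pit 2→Pit 4) = (-2511, -509.4, -6270).
So ∂z/∂x = −n_x/n_z = −0.40048 and ∂z/∂y = −n_y/n_z = −0.08124.
Gradient magnitude |∇z| = √(a² + b²) = √(0.16038 + 0.00660) = 0.40864.
True dip = arctan(0.40864) = 22.2°, dipping toward ENE (azimuth ≈ 079°).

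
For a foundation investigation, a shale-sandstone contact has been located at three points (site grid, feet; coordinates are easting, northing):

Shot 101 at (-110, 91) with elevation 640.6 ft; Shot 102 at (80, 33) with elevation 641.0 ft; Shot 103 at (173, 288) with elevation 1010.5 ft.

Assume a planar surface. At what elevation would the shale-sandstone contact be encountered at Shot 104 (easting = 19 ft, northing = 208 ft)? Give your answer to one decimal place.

844.7 ft

Two edge vectors: Shot 101→Shot 102 = (190, -58, 0.4), Shot 101→Shot 103 = (283, 197, 369.9).
Normal n = (Shot 101→Shot 102) × (Shot 101→Shot 103) = (-21533, -70167.8, 53844).
So ∂z/∂easting = −n_x/n_z = 0.39991 and ∂z/∂northing = −n_y/n_z = 1.30317.
Intercept c from Shot 101: 640.6 + 43.99 − 118.59 = 566.00.
At (19, 208): z = 7.6 + 271.1 + 566.00 = 844.7 ft.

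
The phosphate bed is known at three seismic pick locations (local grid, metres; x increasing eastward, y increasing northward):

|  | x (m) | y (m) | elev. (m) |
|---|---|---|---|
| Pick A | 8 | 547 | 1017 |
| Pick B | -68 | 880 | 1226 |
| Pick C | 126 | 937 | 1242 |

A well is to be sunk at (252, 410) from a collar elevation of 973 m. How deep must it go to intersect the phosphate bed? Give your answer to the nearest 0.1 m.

Let the plane be z = a·x + b·y + c.
Pick B−Pick A: −76a + 333b = 209;  Pick C−Pick A: 118a + 390b = 225.
Solving gives a = −0.09553, b = 0.60583.
Then c = 1017 − a·8 − b·547 = 686.38.
At (252, 410): z_contact = −24.07 + 248.39 + 686.38 = 910.69 m.
Depth below ground = 973 − 910.69 = 62.3 m.

62.3 m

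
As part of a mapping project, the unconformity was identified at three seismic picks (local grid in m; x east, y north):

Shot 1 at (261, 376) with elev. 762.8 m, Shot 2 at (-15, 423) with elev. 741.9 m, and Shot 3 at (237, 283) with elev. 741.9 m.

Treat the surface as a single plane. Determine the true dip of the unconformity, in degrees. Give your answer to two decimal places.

Let the plane be z = a·x + b·y + c.
Shot 2−Shot 1: −276a + 47b = −20.9;  Shot 3−Shot 1: −24a − 93b = −20.9.
Solving gives a = 0.10920, b = 0.19655.
Gradient magnitude |∇z| = √(a² + b²) = √(0.01192 + 0.03863) = 0.22485.
True dip = arctan(0.22485) = 12.67°, dipping toward SSW (azimuth ≈ 209°).

12.67°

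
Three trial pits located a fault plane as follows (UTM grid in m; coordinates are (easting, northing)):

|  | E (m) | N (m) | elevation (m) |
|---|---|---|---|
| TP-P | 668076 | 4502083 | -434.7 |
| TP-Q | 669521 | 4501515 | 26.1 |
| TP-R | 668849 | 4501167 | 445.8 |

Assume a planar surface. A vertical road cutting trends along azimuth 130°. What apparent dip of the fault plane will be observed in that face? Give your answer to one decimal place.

Two edge vectors: TP-P→TP-Q = (1445, -568, 460.8), TP-P→TP-R = (773, -916, 880.5).
Normal n = (TP-P→TP-Q) × (TP-P→TP-R) = (-78031.2, -916124.1, -884556).
So ∂z/∂E = −n_x/n_z = −0.08822 and ∂z/∂N = −n_y/n_z = −1.03569.
Unit vector along 130° is (sin 130°, cos 130°) = (0.7660, -0.6428).
Slope in that direction = a·(0.7660) + b·(-0.6428) = 0.59815.
Apparent dip = arctan|0.59815| = 30.9° (true dip is 46.1°, so apparent ≤ true as expected).

30.9°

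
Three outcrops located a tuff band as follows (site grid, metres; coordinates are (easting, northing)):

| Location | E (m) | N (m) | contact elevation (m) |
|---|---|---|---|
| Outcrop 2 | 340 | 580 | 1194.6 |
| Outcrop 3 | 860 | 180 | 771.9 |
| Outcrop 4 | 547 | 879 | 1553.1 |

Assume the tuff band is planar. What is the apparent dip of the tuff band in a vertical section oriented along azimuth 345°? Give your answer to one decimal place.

47.5°

Let the plane be z = a·E + b·N + c.
Outcrop 3−Outcrop 2: 520a − 400b = −422.7;  Outcrop 4−Outcrop 2: 207a + 299b = 358.5.
Solving gives a = 0.07140, b = 1.14957.
Unit vector along 345° is (sin 345°, cos 345°) = (-0.2588, 0.9659).
Slope in that direction = a·(-0.2588) + b·(0.9659) = 1.09192.
Apparent dip = arctan|1.09192| = 47.5° (true dip is 49.0°, so apparent ≤ true as expected).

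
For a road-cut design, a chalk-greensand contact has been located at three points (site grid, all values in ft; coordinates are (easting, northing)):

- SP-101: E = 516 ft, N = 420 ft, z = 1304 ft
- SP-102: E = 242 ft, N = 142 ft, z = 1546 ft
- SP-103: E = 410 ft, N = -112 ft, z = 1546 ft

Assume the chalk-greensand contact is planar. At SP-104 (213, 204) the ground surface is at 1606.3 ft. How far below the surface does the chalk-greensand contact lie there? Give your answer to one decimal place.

Two edge vectors: SP-101→SP-102 = (-274, -278, 242), SP-101→SP-103 = (-106, -532, 242).
Normal n = (SP-101→SP-102) × (SP-101→SP-103) = (61468, 40656, 116300).
So ∂z/∂E = −n_x/n_z = −0.52853 and ∂z/∂N = −n_y/n_z = −0.34958.
Intercept c from SP-101: 1304 + 272.72 + 146.82 = 1723.54.
At (213, 204): z_contact = −112.58 − 71.31 + 1723.54 = 1539.65 ft.
Depth below ground = 1606.3 − 1539.65 = 66.6 ft.

66.6 ft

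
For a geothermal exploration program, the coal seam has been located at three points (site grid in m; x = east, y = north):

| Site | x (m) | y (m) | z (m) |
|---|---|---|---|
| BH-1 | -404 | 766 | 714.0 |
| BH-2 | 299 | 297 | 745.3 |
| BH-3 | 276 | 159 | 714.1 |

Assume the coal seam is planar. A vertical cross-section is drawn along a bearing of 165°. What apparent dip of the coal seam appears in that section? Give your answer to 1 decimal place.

Let the plane be z = a·x + b·y + c.
BH-2−BH-1: 703a − 469b = 31.3;  BH-3−BH-1: 680a − 607b = 0.1.
Solving gives a = 0.17581, b = 0.19679.
Unit vector along 165° is (sin 165°, cos 165°) = (0.2588, -0.9659).
Slope in that direction = a·(0.2588) + b·(-0.9659) = −0.14458.
Apparent dip = arctan|0.14458| = 8.2° (true dip is 14.8°, so apparent ≤ true as expected).

8.2°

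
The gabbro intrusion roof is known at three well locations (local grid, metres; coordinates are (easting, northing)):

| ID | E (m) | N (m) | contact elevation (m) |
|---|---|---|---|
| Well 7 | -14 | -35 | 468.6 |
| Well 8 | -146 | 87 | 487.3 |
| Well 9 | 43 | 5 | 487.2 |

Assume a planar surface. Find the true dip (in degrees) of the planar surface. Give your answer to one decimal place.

17.4°

Two edge vectors: Well 7→Well 8 = (-132, 122, 18.7), Well 7→Well 9 = (57, 40, 18.6).
Normal n = (Well 7→Well 8) × (Well 7→Well 9) = (1521.2, 3521.1, -12234).
So ∂z/∂E = −n_x/n_z = 0.12434 and ∂z/∂N = −n_y/n_z = 0.28781.
Gradient magnitude |∇z| = √(a² + b²) = √(0.01546 + 0.08284) = 0.31352.
True dip = arctan(0.31352) = 17.4°, dipping toward SSW (azimuth ≈ 203°).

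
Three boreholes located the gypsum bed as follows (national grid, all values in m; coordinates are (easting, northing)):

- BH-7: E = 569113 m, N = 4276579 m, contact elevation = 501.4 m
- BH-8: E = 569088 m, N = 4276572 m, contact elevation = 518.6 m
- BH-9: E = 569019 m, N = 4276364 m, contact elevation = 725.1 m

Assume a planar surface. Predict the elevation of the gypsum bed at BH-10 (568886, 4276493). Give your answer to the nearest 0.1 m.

Let the plane be z = a·E + b·N + c.
BH-8−BH-7: −25a − 7b = 17.2;  BH-9−BH-7: −94a − 215b = 223.7.
Solving gives a = −0.452003392, b = −0.842845029.
Then c = 501.4 − a·569113 − b·4276579 = 3862235.76.
At (568886, 4276493): z = −257138.4 − 3604420.9 + 3862235.76 = 676.5 m.

676.5 m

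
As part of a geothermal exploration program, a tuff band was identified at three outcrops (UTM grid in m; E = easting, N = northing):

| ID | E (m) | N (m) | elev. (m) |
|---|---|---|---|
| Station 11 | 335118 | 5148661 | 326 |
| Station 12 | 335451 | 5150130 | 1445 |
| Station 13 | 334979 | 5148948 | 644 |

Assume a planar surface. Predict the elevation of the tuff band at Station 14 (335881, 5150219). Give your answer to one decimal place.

Two edge vectors: Station 11→Station 12 = (333, 1469, 1119), Station 11→Station 13 = (-139, 287, 318).
Normal n = (Station 11→Station 12) × (Station 11→Station 13) = (145989, -261435, 299762).
So ∂z/∂E = −n_x/n_z = −0.487016366 and ∂z/∂N = −n_y/n_z = 0.872141899.
Intercept c from Station 11: 326 + 163207.95 − 4490362.98 = −4326829.03.
At (335881, 5150219): z = −163579.5 + 4491721.8 − 4326829.03 = 1313.2 m.

1313.2 m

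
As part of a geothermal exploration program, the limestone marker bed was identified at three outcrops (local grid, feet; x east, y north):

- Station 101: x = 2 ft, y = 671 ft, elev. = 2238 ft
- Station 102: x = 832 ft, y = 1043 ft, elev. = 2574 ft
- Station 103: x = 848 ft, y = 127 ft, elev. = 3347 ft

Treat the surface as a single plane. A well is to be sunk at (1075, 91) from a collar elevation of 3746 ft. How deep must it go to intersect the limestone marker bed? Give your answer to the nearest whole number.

193 ft

Two edge vectors: Station 101→Station 102 = (830, 372, 336), Station 101→Station 103 = (846, -544, 1109).
Normal n = (Station 101→Station 102) × (Station 101→Station 103) = (595332, -636214, -766232).
So ∂z/∂x = −n_x/n_z = 0.77696 and ∂z/∂y = −n_y/n_z = −0.83032.
Intercept c from Station 101: 2238 − 1.55 + 557.14 = 2793.59.
At (1075, 91): z_contact = 835.2 − 75.6 + 2793.59 = 3553.3 ft.
Depth below ground = 3746 − 3553.3 = 193 ft.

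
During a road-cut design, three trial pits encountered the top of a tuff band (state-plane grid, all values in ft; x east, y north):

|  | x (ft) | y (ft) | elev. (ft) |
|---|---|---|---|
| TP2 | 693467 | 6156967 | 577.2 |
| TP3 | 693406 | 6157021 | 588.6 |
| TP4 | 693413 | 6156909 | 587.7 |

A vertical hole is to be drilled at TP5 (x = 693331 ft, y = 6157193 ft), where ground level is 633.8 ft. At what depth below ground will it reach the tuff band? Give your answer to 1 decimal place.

31.6 ft

Two edge vectors: TP2→TP3 = (-61, 54, 11.4), TP2→TP4 = (-54, -58, 10.5).
Normal n = (TP2→TP3) × (TP2→TP4) = (1228.2, 24.9, 6454).
So ∂z/∂x = −n_x/n_z = −0.190300589 and ∂z/∂y = −n_y/n_z = −0.003858073.
Intercept c from TP2: 577.2 + 131967.18 + 23754.03 = 156298.40.
At (693331, 6157193): z_contact = −131941.30 − 23754.90 + 156298.40 = 602.21 ft.
Depth below ground = 633.8 − 602.21 = 31.6 ft.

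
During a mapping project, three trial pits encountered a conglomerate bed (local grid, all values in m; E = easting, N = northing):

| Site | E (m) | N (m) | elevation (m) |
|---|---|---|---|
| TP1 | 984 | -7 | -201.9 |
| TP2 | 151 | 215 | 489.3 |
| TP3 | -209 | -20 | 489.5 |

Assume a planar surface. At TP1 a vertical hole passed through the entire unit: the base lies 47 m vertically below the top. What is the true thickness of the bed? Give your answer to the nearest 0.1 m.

32.0 m

Two edge vectors: TP1→TP2 = (-833, 222, 691.2), TP1→TP3 = (-1193, -13, 691.4).
Normal n = (TP1→TP2) × (TP1→TP3) = (162476.4, -248665.4, 275675).
So ∂z/∂E = −n_x/n_z = −0.58938 and ∂z/∂N = −n_y/n_z = 0.90202.
|∇z| = √(a²+b²) = 1.07750, so dip δ = arctan(1.07750) = 47.14°.
True thickness = vertical thickness × cos δ = 47 × cos 47.14° = 32.0 m.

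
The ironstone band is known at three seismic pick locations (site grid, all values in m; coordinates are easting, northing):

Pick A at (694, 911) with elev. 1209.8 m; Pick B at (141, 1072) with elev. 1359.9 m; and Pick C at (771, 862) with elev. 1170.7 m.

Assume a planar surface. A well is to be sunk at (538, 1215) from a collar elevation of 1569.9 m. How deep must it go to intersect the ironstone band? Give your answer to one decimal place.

Two edge vectors: Pick A→Pick B = (-553, 161, 150.1), Pick A→Pick C = (77, -49, -39.1).
Normal n = (Pick A→Pick B) × (Pick A→Pick C) = (1059.8, -10064.6, 14700).
So ∂z/∂easting = −n_x/n_z = −0.072095 and ∂z/∂northing = −n_y/n_z = 0.684667.
Intercept c from Pick A: 1209.8 + 50.03 − 623.73 = 636.10.
At (538, 1215): z_contact = −38.79 + 831.87 + 636.10 = 1429.19 m.
Depth below ground = 1569.9 − 1429.19 = 140.7 m.

140.7 m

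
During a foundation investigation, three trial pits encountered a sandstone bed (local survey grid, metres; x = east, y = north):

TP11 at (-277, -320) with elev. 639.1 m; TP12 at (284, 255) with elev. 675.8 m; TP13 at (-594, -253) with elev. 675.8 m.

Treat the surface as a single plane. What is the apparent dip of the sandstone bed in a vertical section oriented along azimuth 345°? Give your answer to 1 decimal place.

9.3°

Two edge vectors: TP11→TP12 = (561, 575, 36.7), TP11→TP13 = (-317, 67, 36.7).
Normal n = (TP11→TP12) × (TP11→TP13) = (18643.6, -32222.6, 219862).
So ∂z/∂x = −n_x/n_z = −0.08480 and ∂z/∂y = −n_y/n_z = 0.14656.
Unit vector along 345° is (sin 345°, cos 345°) = (-0.2588, 0.9659).
Slope in that direction = a·(-0.2588) + b·(0.9659) = 0.16351.
Apparent dip = arctan|0.16351| = 9.3° (true dip is 9.6°, so apparent ≤ true as expected).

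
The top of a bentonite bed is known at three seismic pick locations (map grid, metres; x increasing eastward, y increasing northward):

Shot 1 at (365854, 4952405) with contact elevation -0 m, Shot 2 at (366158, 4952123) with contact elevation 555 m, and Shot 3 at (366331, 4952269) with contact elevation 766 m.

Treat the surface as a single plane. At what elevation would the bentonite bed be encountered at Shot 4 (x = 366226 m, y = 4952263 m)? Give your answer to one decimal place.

Let the plane be z = a·x + b·y + c.
Shot 2−Shot 1: 304a − 282b = 555;  Shot 3−Shot 1: 477a − 136b = 766.
Solving gives a = 1.508339594, b = −0.342073629.
Then c = 0 − a·365854 − b·4952405 = 1142255.08.
At (366226, 4952263): z = 552393.2 − 1694038.6 + 1142255.08 = 609.7 m.

609.7 m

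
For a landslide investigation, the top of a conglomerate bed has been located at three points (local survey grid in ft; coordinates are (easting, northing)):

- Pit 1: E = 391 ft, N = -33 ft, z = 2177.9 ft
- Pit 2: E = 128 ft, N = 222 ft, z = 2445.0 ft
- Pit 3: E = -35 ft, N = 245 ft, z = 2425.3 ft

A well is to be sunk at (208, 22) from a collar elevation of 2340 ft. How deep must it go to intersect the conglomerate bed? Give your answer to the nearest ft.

Two edge vectors: Pit 1→Pit 2 = (-263, 255, 267.1), Pit 1→Pit 3 = (-426, 278, 247.4).
Normal n = (Pit 1→Pit 2) × (Pit 1→Pit 3) = (-11166.8, -48718.4, 35516).
So ∂z/∂E = −n_x/n_z = 0.31442 and ∂z/∂N = −n_y/n_z = 1.37173.
Intercept c from Pit 1: 2177.9 − 122.94 + 45.27 = 2100.23.
At (208, 22): z_contact = 65.4 + 30.2 + 2100.23 = 2195.8 ft.
Depth below ground = 2340 − 2195.8 = 144 ft.

144 ft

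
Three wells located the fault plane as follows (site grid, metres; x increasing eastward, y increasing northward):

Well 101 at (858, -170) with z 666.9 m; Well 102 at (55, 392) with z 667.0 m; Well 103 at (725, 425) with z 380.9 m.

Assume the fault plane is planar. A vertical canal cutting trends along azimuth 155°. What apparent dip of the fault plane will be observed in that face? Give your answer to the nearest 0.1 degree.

19.2°

Two edge vectors: Well 101→Well 102 = (-803, 562, 0.1), Well 101→Well 103 = (-133, 595, -286).
Normal n = (Well 101→Well 102) × (Well 101→Well 103) = (-160791.5, -229671.3, -403039).
So ∂z/∂x = −n_x/n_z = −0.39895 and ∂z/∂y = −n_y/n_z = −0.56985.
Unit vector along 155° is (sin 155°, cos 155°) = (0.4226, -0.9063).
Slope in that direction = a·(0.4226) + b·(-0.9063) = 0.34786.
Apparent dip = arctan|0.34786| = 19.2° (true dip is 34.8°, so apparent ≤ true as expected).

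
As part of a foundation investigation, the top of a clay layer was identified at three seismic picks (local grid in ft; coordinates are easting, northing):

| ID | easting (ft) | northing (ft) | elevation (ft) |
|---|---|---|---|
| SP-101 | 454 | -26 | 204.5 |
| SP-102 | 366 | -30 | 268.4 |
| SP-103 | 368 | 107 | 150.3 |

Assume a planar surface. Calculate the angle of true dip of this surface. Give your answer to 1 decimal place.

47.6°

Let the plane be z = a·easting + b·northing + c.
SP-102−SP-101: −88a − 4b = 63.9;  SP-103−SP-101: −86a + 133b = −54.2.
Solving gives a = −0.68741, b = −0.85201.
Gradient magnitude |∇z| = √(a² + b²) = √(0.47253 + 0.72592) = 1.09474.
True dip = arctan(1.09474) = 47.6°, dipping toward NE (azimuth ≈ 039°).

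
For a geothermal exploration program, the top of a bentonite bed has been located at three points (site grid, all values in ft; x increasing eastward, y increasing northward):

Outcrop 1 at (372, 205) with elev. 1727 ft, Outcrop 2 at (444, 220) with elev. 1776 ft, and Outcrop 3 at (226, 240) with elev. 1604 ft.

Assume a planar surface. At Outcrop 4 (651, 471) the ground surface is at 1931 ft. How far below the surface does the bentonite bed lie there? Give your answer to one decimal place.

Let the plane be z = a·x + b·y + c.
Outcrop 2−Outcrop 1: 72a + 15b = 49;  Outcrop 3−Outcrop 1: −146a + 35b = −123.
Solving gives a = 0.75584, b = −0.36136.
Then c = 1727 − a·372 − b·205 = 1519.91.
At (651, 471): z_contact = 492.05 − 170.20 + 1519.91 = 1841.76 ft.
Depth below ground = 1931 − 1841.76 = 89.2 ft.

89.2 ft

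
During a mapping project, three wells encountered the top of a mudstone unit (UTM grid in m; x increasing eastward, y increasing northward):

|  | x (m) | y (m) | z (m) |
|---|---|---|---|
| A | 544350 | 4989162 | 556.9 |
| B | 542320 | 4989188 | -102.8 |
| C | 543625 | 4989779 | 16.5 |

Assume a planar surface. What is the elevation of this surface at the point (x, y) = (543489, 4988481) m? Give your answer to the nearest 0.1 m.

624.2 m

Two edge vectors: A→B = (-2030, 26, -659.7), A→C = (-725, 617, -540.4).
Normal n = (A→B) × (A→C) = (392984.5, -618729.5, -1233660).
So ∂z/∂x = −n_x/n_z = 0.318551708 and ∂z/∂y = −n_y/n_z = −0.501539727.
Intercept c from A: 556.9 − 173403.62 + 2502262.95 = 2329416.23.
At (543489, 4988481): z = 173129.3 − 2501921.4 + 2329416.23 = 624.2 m.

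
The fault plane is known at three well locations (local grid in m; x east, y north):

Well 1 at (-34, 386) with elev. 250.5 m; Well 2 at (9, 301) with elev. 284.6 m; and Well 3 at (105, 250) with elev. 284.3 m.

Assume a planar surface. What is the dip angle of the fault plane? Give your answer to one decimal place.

32.0°

Two edge vectors: Well 1→Well 2 = (43, -85, 34.1), Well 1→Well 3 = (139, -136, 33.8).
Normal n = (Well 1→Well 2) × (Well 1→Well 3) = (1764.6, 3286.5, 5967).
So ∂z/∂x = −n_x/n_z = −0.29573 and ∂z/∂y = −n_y/n_z = −0.55078.
Gradient magnitude |∇z| = √(a² + b²) = √(0.08745 + 0.30336) = 0.62515.
True dip = arctan(0.62515) = 32.0°, dipping toward NNE (azimuth ≈ 028°).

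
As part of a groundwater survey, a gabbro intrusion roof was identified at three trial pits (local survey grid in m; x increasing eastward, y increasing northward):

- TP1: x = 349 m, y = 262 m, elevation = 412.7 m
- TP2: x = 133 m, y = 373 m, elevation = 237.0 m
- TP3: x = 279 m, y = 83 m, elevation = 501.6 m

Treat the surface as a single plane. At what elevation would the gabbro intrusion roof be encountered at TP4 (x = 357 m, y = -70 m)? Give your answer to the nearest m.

642 m

Let the plane be z = a·x + b·y + c.
TP2−TP1: −216a + 111b = −175.7;  TP3−TP1: −70a − 179b = 88.9.
Solving gives a = 0.46480, b = −0.67841.
Then c = 412.7 − a·349 − b·262 = 428.23.
At (357, -70): z = 165.9 + 47.5 + 428.23 = 641.7 m.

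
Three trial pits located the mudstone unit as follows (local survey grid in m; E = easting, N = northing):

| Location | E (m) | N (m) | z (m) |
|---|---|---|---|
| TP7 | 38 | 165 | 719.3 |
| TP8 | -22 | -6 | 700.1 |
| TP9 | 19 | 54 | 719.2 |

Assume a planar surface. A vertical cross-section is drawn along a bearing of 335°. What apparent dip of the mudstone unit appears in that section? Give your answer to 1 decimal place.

19.7°

Let the plane be z = a·E + b·N + c.
TP8−TP7: −60a − 171b = −19.2;  TP9−TP7: −19a − 111b = −0.1.
Solving gives a = 0.61979, b = −0.10519.
Unit vector along 335° is (sin 335°, cos 335°) = (-0.4226, 0.9063).
Slope in that direction = a·(-0.4226) + b·(0.9063) = −0.35727.
Apparent dip = arctan|0.35727| = 19.7° (true dip is 32.2°, so apparent ≤ true as expected).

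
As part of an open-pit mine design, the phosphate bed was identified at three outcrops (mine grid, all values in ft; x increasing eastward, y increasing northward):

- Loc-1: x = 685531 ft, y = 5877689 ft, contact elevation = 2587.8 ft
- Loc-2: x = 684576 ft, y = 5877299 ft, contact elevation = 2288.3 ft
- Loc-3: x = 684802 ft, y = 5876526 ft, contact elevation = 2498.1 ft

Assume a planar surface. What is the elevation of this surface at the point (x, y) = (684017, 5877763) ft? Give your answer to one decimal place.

2001.8 ft

Two edge vectors: Loc-1→Loc-2 = (-955, -390, -299.5), Loc-1→Loc-3 = (-729, -1163, -89.7).
Normal n = (Loc-1→Loc-2) × (Loc-1→Loc-3) = (-313335.5, 132672, 826355).
So ∂z/∂x = −n_x/n_z = 0.379177835 and ∂z/∂y = −n_y/n_z = −0.160550853.
Intercept c from Loc-1: 2587.8 − 259938.16 + 943667.98 = 686317.62.
At (684017, 5877763): z = 259364.1 − 943679.9 + 686317.62 = 2001.8 ft.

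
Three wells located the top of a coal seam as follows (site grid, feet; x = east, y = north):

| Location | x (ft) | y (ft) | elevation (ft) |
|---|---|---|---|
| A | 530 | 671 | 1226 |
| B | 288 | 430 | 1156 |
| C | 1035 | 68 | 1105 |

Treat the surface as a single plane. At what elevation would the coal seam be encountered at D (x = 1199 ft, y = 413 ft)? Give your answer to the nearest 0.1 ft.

Let the plane be z = a·x + b·y + c.
B−A: −242a − 241b = −70;  C−A: 505a − 603b = −121.
Solving gives a = 0.048757, b = 0.241497.
Then c = 1226 − a·530 − b·671 = 1038.11.
At (1199, 413): z = 58.5 + 99.7 + 1038.11 = 1196.3 ft.

1196.3 ft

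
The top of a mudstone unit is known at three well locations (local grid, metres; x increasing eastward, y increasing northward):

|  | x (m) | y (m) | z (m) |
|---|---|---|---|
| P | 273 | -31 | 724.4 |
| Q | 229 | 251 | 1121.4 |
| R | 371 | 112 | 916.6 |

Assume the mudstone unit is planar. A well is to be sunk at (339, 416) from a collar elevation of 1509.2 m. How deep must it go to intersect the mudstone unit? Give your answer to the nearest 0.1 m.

165.8 m

Let the plane be z = a·x + b·y + c.
Q−P: −44a + 282b = 397;  R−P: 98a + 143b = 192.2.
Solving gives a = −0.07577, b = 1.39598.
Then c = 724.4 − a·273 − b·-31 = 788.36.
At (339, 416): z_contact = −25.68 + 580.73 + 788.36 = 1343.40 m.
Depth below ground = 1509.2 − 1343.40 = 165.8 m.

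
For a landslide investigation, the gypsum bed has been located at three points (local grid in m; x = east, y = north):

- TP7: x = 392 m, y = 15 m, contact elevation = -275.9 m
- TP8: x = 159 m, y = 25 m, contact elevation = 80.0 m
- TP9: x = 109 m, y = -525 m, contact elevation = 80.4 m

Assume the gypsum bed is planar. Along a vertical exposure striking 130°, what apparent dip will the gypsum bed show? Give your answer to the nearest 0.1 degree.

Two edge vectors: TP7→TP8 = (-233, 10, 355.9), TP7→TP9 = (-283, -540, 356.3).
Normal n = (TP7→TP8) × (TP7→TP9) = (195749, -17701.8, 128650).
So ∂z/∂x = −n_x/n_z = −1.52156 and ∂z/∂y = −n_y/n_z = 0.13760.
Unit vector along 130° is (sin 130°, cos 130°) = (0.7660, -0.6428).
Slope in that direction = a·(0.7660) + b·(-0.6428) = −1.25403.
Apparent dip = arctan|1.25403| = 51.4° (true dip is 56.8°, so apparent ≤ true as expected).

51.4°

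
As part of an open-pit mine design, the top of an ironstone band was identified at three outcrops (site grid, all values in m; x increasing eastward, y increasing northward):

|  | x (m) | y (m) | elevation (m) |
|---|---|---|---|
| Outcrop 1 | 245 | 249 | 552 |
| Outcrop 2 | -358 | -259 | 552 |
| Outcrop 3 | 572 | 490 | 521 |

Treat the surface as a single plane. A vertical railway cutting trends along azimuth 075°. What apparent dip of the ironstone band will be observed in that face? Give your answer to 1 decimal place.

26.5°

Two edge vectors: Outcrop 1→Outcrop 2 = (-603, -508, 0), Outcrop 1→Outcrop 3 = (327, 241, -31).
Normal n = (Outcrop 1→Outcrop 2) × (Outcrop 1→Outcrop 3) = (15748, -18693, 20793).
So ∂z/∂x = −n_x/n_z = −0.75737 and ∂z/∂y = −n_y/n_z = 0.89900.
Unit vector along 075° is (sin 75°, cos 75°) = (0.9659, 0.2588).
Slope in that direction = a·(0.9659) + b·(0.2588) = −0.49888.
Apparent dip = arctan|0.49888| = 26.5° (true dip is 49.6°, so apparent ≤ true as expected).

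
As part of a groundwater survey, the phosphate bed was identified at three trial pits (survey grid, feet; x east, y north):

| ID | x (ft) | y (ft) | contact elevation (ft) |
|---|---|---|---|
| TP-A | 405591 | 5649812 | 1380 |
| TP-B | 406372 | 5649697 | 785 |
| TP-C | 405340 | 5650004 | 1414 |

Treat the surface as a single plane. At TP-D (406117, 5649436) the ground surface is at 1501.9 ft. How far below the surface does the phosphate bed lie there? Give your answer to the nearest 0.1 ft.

Let the plane be z = a·x + b·y + c.
TP-B−TP-A: 781a − 115b = −595;  TP-C−TP-A: −251a + 192b = 34.
Solving gives a = −0.911163048, b = −1.014072526.
Then c = 1380 − a·405591 − b·5649812 = 6100258.66.
At (406117, 5649436): z_contact = −370038.80 − 5728937.84 + 6100258.66 = 1282.02 ft.
Depth below ground = 1501.9 − 1282.02 = 219.9 ft.

219.9 ft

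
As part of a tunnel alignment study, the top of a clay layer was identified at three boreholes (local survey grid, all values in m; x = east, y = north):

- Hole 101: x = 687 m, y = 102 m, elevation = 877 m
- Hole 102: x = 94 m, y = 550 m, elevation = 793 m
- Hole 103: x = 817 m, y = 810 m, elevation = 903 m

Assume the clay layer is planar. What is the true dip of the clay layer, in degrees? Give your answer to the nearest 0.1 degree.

8.5°

Two edge vectors: Hole 101→Hole 102 = (-593, 448, -84), Hole 101→Hole 103 = (130, 708, 26).
Normal n = (Hole 101→Hole 102) × (Hole 101→Hole 103) = (71120, 4498, -478084).
So ∂z/∂x = −n_x/n_z = 0.14876 and ∂z/∂y = −n_y/n_z = 0.00941.
Gradient magnitude |∇z| = √(a² + b²) = √(0.02213 + 0.00009) = 0.14906.
True dip = arctan(0.14906) = 8.5°, dipping toward W (azimuth ≈ 266°).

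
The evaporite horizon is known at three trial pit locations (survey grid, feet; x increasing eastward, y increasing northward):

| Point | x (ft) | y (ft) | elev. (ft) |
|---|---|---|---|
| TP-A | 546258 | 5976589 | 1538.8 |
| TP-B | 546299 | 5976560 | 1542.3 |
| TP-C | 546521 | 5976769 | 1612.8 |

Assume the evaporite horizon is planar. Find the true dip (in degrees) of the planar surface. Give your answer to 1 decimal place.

13.1°

Two edge vectors: TP-A→TP-B = (41, -29, 3.5), TP-A→TP-C = (263, 180, 74).
Normal n = (TP-A→TP-B) × (TP-A→TP-C) = (-2776, -2113.5, 15007).
So ∂z/∂x = −n_x/n_z = 0.18498 and ∂z/∂y = −n_y/n_z = 0.14083.
Gradient magnitude |∇z| = √(a² + b²) = √(0.03422 + 0.01983) = 0.23249.
True dip = arctan(0.23249) = 13.1°, dipping toward SW (azimuth ≈ 233°).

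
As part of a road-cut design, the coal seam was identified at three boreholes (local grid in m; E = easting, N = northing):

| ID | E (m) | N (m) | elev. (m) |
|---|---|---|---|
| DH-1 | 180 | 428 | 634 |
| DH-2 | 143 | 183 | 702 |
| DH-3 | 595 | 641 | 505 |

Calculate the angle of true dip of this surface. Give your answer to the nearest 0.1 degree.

17.2°

Let the plane be z = a·E + b·N + c.
DH-2−DH-1: −37a − 245b = 68;  DH-3−DH-1: 415a + 213b = −129.
Solving gives a = −0.18254, b = −0.24998.
Gradient magnitude |∇z| = √(a² + b²) = √(0.03332 + 0.06249) = 0.30954.
True dip = arctan(0.30954) = 17.2°, dipping toward NE (azimuth ≈ 036°).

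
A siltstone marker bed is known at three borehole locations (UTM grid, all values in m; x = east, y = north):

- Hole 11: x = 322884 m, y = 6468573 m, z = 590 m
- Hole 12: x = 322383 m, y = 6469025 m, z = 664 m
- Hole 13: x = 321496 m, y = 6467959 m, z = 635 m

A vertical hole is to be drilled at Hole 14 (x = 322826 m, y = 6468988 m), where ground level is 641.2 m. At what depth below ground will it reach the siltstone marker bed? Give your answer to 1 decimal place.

11.5 m

Let the plane be z = a·x + b·y + c.
Hole 12−Hole 11: −501a + 452b = 74;  Hole 13−Hole 11: −1388a − 614b = 45.
Solving gives a = −0.070349416, b = 0.085741024.
Then c = 590 − a·322884 − b·6468573 = −531317.37.
At (322826, 6468988): z_contact = −22710.62 + 554657.66 − 531317.37 = 629.66 m.
Depth below ground = 641.2 − 629.66 = 11.5 m.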